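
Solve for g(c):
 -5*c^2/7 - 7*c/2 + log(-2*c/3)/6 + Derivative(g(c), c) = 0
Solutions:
 g(c) = C1 + 5*c^3/21 + 7*c^2/4 - c*log(-c)/6 + c*(-log(2) + 1 + log(3))/6


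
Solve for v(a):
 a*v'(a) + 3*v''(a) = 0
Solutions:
 v(a) = C1 + C2*erf(sqrt(6)*a/6)


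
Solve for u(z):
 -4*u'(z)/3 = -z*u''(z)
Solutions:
 u(z) = C1 + C2*z^(7/3)


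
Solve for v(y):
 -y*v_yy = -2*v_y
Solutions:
 v(y) = C1 + C2*y^3


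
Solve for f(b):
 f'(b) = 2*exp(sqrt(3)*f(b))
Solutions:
 f(b) = sqrt(3)*(2*log(-1/(C1 + 2*b)) - log(3))/6


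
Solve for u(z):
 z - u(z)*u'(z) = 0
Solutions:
 u(z) = -sqrt(C1 + z^2)
 u(z) = sqrt(C1 + z^2)


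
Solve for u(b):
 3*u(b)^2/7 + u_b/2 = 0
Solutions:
 u(b) = 7/(C1 + 6*b)


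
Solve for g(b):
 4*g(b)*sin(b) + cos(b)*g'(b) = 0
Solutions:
 g(b) = C1*cos(b)^4


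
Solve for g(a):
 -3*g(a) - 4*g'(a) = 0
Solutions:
 g(a) = C1*exp(-3*a/4)


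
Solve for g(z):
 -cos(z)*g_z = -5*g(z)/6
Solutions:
 g(z) = C1*(sin(z) + 1)^(5/12)/(sin(z) - 1)^(5/12)


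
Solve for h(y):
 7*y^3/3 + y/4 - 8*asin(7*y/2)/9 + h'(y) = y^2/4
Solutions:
 h(y) = C1 - 7*y^4/12 + y^3/12 - y^2/8 + 8*y*asin(7*y/2)/9 + 8*sqrt(4 - 49*y^2)/63


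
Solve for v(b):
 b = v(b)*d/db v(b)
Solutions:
 v(b) = -sqrt(C1 + b^2)
 v(b) = sqrt(C1 + b^2)


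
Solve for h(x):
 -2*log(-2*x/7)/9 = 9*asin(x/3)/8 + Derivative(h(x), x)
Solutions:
 h(x) = C1 - 2*x*log(-x)/9 - 9*x*asin(x/3)/8 - 2*x*log(2)/9 + 2*x/9 + 2*x*log(7)/9 - 9*sqrt(9 - x^2)/8


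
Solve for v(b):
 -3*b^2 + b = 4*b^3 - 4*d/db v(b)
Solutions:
 v(b) = C1 + b^4/4 + b^3/4 - b^2/8


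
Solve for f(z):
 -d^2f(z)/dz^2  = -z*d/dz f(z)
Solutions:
 f(z) = C1 + C2*erfi(sqrt(2)*z/2)


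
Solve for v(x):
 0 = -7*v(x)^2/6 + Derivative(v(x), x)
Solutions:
 v(x) = -6/(C1 + 7*x)


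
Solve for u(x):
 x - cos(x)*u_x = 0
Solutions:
 u(x) = C1 + Integral(x/cos(x), x)


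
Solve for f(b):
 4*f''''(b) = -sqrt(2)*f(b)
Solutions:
 f(b) = (C1*sin(2^(1/8)*b/2) + C2*cos(2^(1/8)*b/2))*exp(-2^(1/8)*b/2) + (C3*sin(2^(1/8)*b/2) + C4*cos(2^(1/8)*b/2))*exp(2^(1/8)*b/2)


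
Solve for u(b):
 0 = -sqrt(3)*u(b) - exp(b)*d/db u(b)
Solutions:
 u(b) = C1*exp(sqrt(3)*exp(-b))


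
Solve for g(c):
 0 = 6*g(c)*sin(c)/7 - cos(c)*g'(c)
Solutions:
 g(c) = C1/cos(c)^(6/7)


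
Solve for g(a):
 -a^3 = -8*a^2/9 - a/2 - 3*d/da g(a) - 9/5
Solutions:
 g(a) = C1 + a^4/12 - 8*a^3/81 - a^2/12 - 3*a/5


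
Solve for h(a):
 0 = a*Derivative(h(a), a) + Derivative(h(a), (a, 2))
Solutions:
 h(a) = C1 + C2*erf(sqrt(2)*a/2)


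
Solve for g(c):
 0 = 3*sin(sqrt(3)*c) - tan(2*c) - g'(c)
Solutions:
 g(c) = C1 + log(cos(2*c))/2 - sqrt(3)*cos(sqrt(3)*c)


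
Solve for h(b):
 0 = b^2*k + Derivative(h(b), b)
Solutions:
 h(b) = C1 - b^3*k/3


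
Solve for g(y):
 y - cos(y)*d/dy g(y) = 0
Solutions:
 g(y) = C1 + Integral(y/cos(y), y)


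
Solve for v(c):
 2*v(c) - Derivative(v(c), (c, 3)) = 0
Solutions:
 v(c) = C3*exp(2^(1/3)*c) + (C1*sin(2^(1/3)*sqrt(3)*c/2) + C2*cos(2^(1/3)*sqrt(3)*c/2))*exp(-2^(1/3)*c/2)


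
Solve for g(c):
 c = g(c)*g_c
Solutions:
 g(c) = -sqrt(C1 + c^2)
 g(c) = sqrt(C1 + c^2)


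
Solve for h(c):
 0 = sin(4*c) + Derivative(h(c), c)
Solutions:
 h(c) = C1 + cos(4*c)/4


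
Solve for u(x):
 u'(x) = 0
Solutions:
 u(x) = C1


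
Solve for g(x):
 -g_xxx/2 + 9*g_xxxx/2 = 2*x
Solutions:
 g(x) = C1 + C2*x + C3*x^2 + C4*exp(x/9) - x^4/6 - 6*x^3


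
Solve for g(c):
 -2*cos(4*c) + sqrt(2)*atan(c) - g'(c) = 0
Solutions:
 g(c) = C1 + sqrt(2)*(c*atan(c) - log(c^2 + 1)/2) - sin(4*c)/2


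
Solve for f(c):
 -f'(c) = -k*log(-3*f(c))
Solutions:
 Integral(1/(log(-_y) + log(3)), (_y, f(c))) = C1 + c*k


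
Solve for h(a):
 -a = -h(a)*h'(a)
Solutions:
 h(a) = -sqrt(C1 + a^2)
 h(a) = sqrt(C1 + a^2)


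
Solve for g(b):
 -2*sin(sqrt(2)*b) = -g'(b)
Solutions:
 g(b) = C1 - sqrt(2)*cos(sqrt(2)*b)


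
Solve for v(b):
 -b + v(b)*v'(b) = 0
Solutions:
 v(b) = -sqrt(C1 + b^2)
 v(b) = sqrt(C1 + b^2)


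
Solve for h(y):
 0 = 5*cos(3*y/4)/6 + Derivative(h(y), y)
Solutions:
 h(y) = C1 - 10*sin(3*y/4)/9


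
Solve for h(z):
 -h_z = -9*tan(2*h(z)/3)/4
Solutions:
 h(z) = -3*asin(C1*exp(3*z/2))/2 + 3*pi/2
 h(z) = 3*asin(C1*exp(3*z/2))/2


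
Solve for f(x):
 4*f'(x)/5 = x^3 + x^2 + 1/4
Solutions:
 f(x) = C1 + 5*x^4/16 + 5*x^3/12 + 5*x/16


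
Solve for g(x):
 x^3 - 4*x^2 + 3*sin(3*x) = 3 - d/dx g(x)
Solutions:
 g(x) = C1 - x^4/4 + 4*x^3/3 + 3*x + cos(3*x)


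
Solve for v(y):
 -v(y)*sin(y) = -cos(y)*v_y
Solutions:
 v(y) = C1/cos(y)


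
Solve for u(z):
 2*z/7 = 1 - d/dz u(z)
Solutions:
 u(z) = C1 - z^2/7 + z


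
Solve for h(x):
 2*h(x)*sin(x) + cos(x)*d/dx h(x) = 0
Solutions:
 h(x) = C1*cos(x)^2


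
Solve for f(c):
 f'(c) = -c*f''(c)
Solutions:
 f(c) = C1 + C2*log(c)


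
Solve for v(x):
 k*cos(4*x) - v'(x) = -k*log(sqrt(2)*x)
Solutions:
 v(x) = C1 + k*(2*x*log(x) - 2*x + x*log(2) + sin(4*x)/2)/2


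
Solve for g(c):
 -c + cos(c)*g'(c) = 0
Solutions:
 g(c) = C1 + Integral(c/cos(c), c)


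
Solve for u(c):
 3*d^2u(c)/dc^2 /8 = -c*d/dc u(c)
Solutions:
 u(c) = C1 + C2*erf(2*sqrt(3)*c/3)


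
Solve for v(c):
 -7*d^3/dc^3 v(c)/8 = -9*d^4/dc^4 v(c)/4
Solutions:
 v(c) = C1 + C2*c + C3*c^2 + C4*exp(7*c/18)


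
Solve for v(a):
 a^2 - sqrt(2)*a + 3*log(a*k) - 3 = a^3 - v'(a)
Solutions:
 v(a) = C1 + a^4/4 - a^3/3 + sqrt(2)*a^2/2 - 3*a*log(a*k) + 6*a


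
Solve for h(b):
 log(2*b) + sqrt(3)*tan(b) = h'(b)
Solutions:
 h(b) = C1 + b*log(b) - b + b*log(2) - sqrt(3)*log(cos(b))


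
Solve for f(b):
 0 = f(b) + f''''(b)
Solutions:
 f(b) = (C1*sin(sqrt(2)*b/2) + C2*cos(sqrt(2)*b/2))*exp(-sqrt(2)*b/2) + (C3*sin(sqrt(2)*b/2) + C4*cos(sqrt(2)*b/2))*exp(sqrt(2)*b/2)


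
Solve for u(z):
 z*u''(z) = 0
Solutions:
 u(z) = C1 + C2*z


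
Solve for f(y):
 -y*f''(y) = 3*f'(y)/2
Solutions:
 f(y) = C1 + C2/sqrt(y)


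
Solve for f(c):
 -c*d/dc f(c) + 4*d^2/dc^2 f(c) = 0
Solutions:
 f(c) = C1 + C2*erfi(sqrt(2)*c/4)


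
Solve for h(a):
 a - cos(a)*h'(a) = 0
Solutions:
 h(a) = C1 + Integral(a/cos(a), a)


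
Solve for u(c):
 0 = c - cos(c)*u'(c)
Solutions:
 u(c) = C1 + Integral(c/cos(c), c)


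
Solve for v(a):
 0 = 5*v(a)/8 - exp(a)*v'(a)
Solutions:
 v(a) = C1*exp(-5*exp(-a)/8)


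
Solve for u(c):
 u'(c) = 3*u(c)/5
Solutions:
 u(c) = C1*exp(3*c/5)


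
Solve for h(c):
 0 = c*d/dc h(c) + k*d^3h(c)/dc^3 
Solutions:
 h(c) = C1 + Integral(C2*airyai(c*(-1/k)^(1/3)) + C3*airybi(c*(-1/k)^(1/3)), c)


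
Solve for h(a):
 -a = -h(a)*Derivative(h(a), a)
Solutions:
 h(a) = -sqrt(C1 + a^2)
 h(a) = sqrt(C1 + a^2)


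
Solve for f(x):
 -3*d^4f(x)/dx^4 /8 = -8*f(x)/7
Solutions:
 f(x) = C1*exp(-2*sqrt(2)*21^(3/4)*x/21) + C2*exp(2*sqrt(2)*21^(3/4)*x/21) + C3*sin(2*sqrt(2)*21^(3/4)*x/21) + C4*cos(2*sqrt(2)*21^(3/4)*x/21)


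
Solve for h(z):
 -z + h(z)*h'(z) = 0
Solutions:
 h(z) = -sqrt(C1 + z^2)
 h(z) = sqrt(C1 + z^2)


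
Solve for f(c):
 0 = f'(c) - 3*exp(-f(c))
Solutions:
 f(c) = log(C1 + 3*c)


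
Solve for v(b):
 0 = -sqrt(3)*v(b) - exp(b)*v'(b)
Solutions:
 v(b) = C1*exp(sqrt(3)*exp(-b))


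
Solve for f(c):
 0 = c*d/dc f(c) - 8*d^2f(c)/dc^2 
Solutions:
 f(c) = C1 + C2*erfi(c/4)


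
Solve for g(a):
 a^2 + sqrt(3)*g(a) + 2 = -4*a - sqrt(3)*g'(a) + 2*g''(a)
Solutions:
 g(a) = C1*exp(a*(sqrt(3) + sqrt(3 + 8*sqrt(3)))/4) + C2*exp(a*(-sqrt(3 + 8*sqrt(3)) + sqrt(3))/4) - sqrt(3)*a^2/3 - 2*sqrt(3)*a/3 - 4/3


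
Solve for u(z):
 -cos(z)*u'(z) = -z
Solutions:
 u(z) = C1 + Integral(z/cos(z), z)


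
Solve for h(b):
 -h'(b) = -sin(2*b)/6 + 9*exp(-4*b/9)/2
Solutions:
 h(b) = C1 - cos(2*b)/12 + 81*exp(-4*b/9)/8


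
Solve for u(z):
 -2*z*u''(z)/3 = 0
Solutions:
 u(z) = C1 + C2*z


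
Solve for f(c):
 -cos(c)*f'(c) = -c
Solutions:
 f(c) = C1 + Integral(c/cos(c), c)


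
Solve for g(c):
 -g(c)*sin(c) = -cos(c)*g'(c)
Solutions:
 g(c) = C1/cos(c)


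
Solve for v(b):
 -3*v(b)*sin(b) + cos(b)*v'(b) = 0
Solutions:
 v(b) = C1/cos(b)^3


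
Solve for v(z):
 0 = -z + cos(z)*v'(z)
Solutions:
 v(z) = C1 + Integral(z/cos(z), z)


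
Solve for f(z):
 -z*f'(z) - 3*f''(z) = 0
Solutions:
 f(z) = C1 + C2*erf(sqrt(6)*z/6)


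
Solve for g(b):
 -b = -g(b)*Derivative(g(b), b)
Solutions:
 g(b) = -sqrt(C1 + b^2)
 g(b) = sqrt(C1 + b^2)


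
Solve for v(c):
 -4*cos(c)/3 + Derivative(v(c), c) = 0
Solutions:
 v(c) = C1 + 4*sin(c)/3


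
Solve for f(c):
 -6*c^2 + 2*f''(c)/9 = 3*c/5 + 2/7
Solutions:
 f(c) = C1 + C2*c + 9*c^4/4 + 9*c^3/20 + 9*c^2/14


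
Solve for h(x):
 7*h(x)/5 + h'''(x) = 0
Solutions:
 h(x) = C3*exp(-5^(2/3)*7^(1/3)*x/5) + (C1*sin(sqrt(3)*5^(2/3)*7^(1/3)*x/10) + C2*cos(sqrt(3)*5^(2/3)*7^(1/3)*x/10))*exp(5^(2/3)*7^(1/3)*x/10)


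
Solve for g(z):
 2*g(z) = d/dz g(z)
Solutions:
 g(z) = C1*exp(2*z)


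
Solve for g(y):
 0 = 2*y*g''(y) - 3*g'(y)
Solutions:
 g(y) = C1 + C2*y^(5/2)


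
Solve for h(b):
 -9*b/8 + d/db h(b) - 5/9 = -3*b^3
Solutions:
 h(b) = C1 - 3*b^4/4 + 9*b^2/16 + 5*b/9


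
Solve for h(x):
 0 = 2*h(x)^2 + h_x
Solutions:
 h(x) = 1/(C1 + 2*x)


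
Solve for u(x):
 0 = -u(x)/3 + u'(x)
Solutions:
 u(x) = C1*exp(x/3)


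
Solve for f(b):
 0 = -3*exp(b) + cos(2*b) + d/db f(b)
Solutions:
 f(b) = C1 + 3*exp(b) - sin(2*b)/2


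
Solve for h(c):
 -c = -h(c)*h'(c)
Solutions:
 h(c) = -sqrt(C1 + c^2)
 h(c) = sqrt(C1 + c^2)


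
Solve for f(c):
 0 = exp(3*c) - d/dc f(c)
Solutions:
 f(c) = C1 + exp(3*c)/3


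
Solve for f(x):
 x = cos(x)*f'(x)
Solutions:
 f(x) = C1 + Integral(x/cos(x), x)


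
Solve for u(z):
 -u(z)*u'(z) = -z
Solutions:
 u(z) = -sqrt(C1 + z^2)
 u(z) = sqrt(C1 + z^2)


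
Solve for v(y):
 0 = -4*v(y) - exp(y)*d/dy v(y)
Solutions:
 v(y) = C1*exp(4*exp(-y))


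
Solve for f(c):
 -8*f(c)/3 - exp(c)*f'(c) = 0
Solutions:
 f(c) = C1*exp(8*exp(-c)/3)


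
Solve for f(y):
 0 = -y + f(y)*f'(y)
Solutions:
 f(y) = -sqrt(C1 + y^2)
 f(y) = sqrt(C1 + y^2)


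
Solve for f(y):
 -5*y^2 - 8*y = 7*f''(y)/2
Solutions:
 f(y) = C1 + C2*y - 5*y^4/42 - 8*y^3/21


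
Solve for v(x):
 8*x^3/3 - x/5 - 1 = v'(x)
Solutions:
 v(x) = C1 + 2*x^4/3 - x^2/10 - x


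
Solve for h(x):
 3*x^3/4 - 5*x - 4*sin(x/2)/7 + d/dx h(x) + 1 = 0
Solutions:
 h(x) = C1 - 3*x^4/16 + 5*x^2/2 - x - 8*cos(x/2)/7


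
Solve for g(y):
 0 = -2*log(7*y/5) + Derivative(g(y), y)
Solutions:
 g(y) = C1 + 2*y*log(y) - 2*y + y*log(49/25)


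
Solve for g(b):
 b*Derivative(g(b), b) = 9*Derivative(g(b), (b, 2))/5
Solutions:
 g(b) = C1 + C2*erfi(sqrt(10)*b/6)


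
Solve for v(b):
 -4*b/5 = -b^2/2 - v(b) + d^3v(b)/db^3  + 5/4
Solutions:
 v(b) = C3*exp(b) - b^2/2 + 4*b/5 + (C1*sin(sqrt(3)*b/2) + C2*cos(sqrt(3)*b/2))*exp(-b/2) + 5/4


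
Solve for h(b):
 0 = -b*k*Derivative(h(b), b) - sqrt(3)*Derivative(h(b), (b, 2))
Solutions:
 h(b) = Piecewise((-sqrt(2)*3^(1/4)*sqrt(pi)*C1*erf(sqrt(2)*3^(3/4)*b*sqrt(k)/6)/(2*sqrt(k)) - C2, (k > 0) | (k < 0)), (-C1*b - C2, True))


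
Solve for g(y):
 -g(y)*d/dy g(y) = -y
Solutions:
 g(y) = -sqrt(C1 + y^2)
 g(y) = sqrt(C1 + y^2)


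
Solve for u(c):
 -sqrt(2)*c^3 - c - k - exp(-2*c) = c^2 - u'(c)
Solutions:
 u(c) = C1 + sqrt(2)*c^4/4 + c^3/3 + c^2/2 + c*k - exp(-2*c)/2


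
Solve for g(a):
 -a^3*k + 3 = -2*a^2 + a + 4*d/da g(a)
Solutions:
 g(a) = C1 - a^4*k/16 + a^3/6 - a^2/8 + 3*a/4


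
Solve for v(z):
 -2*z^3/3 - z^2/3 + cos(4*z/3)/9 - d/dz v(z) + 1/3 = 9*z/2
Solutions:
 v(z) = C1 - z^4/6 - z^3/9 - 9*z^2/4 + z/3 + sin(4*z/3)/12


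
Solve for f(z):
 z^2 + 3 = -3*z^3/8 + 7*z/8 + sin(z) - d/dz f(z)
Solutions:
 f(z) = C1 - 3*z^4/32 - z^3/3 + 7*z^2/16 - 3*z - cos(z)


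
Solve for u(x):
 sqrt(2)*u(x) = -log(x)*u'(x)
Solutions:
 u(x) = C1*exp(-sqrt(2)*li(x))


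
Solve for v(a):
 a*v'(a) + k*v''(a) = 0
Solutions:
 v(a) = C1 + C2*sqrt(k)*erf(sqrt(2)*a*sqrt(1/k)/2)


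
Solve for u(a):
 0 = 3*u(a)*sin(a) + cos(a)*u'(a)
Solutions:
 u(a) = C1*cos(a)^3


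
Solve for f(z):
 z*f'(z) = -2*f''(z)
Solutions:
 f(z) = C1 + C2*erf(z/2)


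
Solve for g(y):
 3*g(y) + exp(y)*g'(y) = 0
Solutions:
 g(y) = C1*exp(3*exp(-y))


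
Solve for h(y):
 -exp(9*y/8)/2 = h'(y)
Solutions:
 h(y) = C1 - 4*exp(9*y/8)/9


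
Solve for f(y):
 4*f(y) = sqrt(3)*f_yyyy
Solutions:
 f(y) = C1*exp(-sqrt(2)*3^(7/8)*y/3) + C2*exp(sqrt(2)*3^(7/8)*y/3) + C3*sin(sqrt(2)*3^(7/8)*y/3) + C4*cos(sqrt(2)*3^(7/8)*y/3)


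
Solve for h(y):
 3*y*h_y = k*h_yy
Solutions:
 h(y) = C1 + C2*erf(sqrt(6)*y*sqrt(-1/k)/2)/sqrt(-1/k)


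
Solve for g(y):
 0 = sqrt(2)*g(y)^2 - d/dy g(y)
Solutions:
 g(y) = -1/(C1 + sqrt(2)*y)


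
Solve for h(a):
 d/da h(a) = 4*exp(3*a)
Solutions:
 h(a) = C1 + 4*exp(3*a)/3


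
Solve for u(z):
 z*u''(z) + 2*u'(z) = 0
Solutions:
 u(z) = C1 + C2/z


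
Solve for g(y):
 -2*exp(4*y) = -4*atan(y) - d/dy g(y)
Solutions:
 g(y) = C1 - 4*y*atan(y) + exp(4*y)/2 + 2*log(y^2 + 1)


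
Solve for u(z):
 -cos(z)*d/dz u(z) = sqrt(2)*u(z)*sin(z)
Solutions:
 u(z) = C1*cos(z)^(sqrt(2))


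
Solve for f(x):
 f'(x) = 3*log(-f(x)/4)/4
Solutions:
 -4*Integral(1/(log(-_y) - 2*log(2)), (_y, f(x)))/3 = C1 - x


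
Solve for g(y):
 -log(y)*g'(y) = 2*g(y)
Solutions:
 g(y) = C1*exp(-2*li(y))


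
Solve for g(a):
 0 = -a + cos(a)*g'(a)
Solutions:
 g(a) = C1 + Integral(a/cos(a), a)


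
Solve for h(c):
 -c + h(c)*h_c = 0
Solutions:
 h(c) = -sqrt(C1 + c^2)
 h(c) = sqrt(C1 + c^2)


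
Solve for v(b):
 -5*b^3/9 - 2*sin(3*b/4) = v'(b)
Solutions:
 v(b) = C1 - 5*b^4/36 + 8*cos(3*b/4)/3


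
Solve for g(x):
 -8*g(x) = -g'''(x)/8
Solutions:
 g(x) = C3*exp(4*x) + (C1*sin(2*sqrt(3)*x) + C2*cos(2*sqrt(3)*x))*exp(-2*x)


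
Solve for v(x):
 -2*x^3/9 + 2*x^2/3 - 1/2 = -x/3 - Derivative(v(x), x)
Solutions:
 v(x) = C1 + x^4/18 - 2*x^3/9 - x^2/6 + x/2


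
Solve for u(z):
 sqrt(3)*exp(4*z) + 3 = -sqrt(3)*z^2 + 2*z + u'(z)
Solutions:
 u(z) = C1 + sqrt(3)*z^3/3 - z^2 + 3*z + sqrt(3)*exp(4*z)/4


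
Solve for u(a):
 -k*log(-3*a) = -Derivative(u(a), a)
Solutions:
 u(a) = C1 + a*k*log(-a) + a*k*(-1 + log(3))


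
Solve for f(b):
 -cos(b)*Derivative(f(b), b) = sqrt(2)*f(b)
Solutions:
 f(b) = C1*(sin(b) - 1)^(sqrt(2)/2)/(sin(b) + 1)^(sqrt(2)/2)


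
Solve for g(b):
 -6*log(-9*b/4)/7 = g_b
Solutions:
 g(b) = C1 - 6*b*log(-b)/7 + 6*b*(-2*log(3) + 1 + 2*log(2))/7


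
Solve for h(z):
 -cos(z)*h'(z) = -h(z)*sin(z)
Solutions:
 h(z) = C1/cos(z)


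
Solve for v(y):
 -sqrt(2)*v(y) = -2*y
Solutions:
 v(y) = sqrt(2)*y


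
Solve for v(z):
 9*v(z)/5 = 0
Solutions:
 v(z) = 0


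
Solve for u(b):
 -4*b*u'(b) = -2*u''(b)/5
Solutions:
 u(b) = C1 + C2*erfi(sqrt(5)*b)


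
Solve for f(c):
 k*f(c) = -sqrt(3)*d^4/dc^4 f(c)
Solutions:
 f(c) = C1*exp(-3^(7/8)*c*(-k)^(1/4)/3) + C2*exp(3^(7/8)*c*(-k)^(1/4)/3) + C3*exp(-3^(7/8)*I*c*(-k)^(1/4)/3) + C4*exp(3^(7/8)*I*c*(-k)^(1/4)/3)


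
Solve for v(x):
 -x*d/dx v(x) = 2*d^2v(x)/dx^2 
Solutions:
 v(x) = C1 + C2*erf(x/2)


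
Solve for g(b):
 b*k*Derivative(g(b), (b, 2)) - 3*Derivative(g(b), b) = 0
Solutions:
 g(b) = C1 + b^(((re(k) + 3)*re(k) + im(k)^2)/(re(k)^2 + im(k)^2))*(C2*sin(3*log(b)*Abs(im(k))/(re(k)^2 + im(k)^2)) + C3*cos(3*log(b)*im(k)/(re(k)^2 + im(k)^2)))


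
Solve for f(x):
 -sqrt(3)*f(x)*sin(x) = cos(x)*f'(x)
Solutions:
 f(x) = C1*cos(x)^(sqrt(3))


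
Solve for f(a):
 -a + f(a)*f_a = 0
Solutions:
 f(a) = -sqrt(C1 + a^2)
 f(a) = sqrt(C1 + a^2)


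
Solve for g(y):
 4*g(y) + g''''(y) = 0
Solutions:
 g(y) = (C1*sin(y) + C2*cos(y))*exp(-y) + (C3*sin(y) + C4*cos(y))*exp(y)


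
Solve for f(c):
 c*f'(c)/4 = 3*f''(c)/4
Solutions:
 f(c) = C1 + C2*erfi(sqrt(6)*c/6)


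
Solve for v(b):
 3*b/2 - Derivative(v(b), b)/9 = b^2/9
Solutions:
 v(b) = C1 - b^3/3 + 27*b^2/4


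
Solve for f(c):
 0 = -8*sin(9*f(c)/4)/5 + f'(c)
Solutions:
 -8*c/5 + 2*log(cos(9*f(c)/4) - 1)/9 - 2*log(cos(9*f(c)/4) + 1)/9 = C1


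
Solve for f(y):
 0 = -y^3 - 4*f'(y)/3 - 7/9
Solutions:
 f(y) = C1 - 3*y^4/16 - 7*y/12


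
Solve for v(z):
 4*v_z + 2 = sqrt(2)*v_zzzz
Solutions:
 v(z) = C1 + C4*exp(sqrt(2)*z) - z/2 + (C2*sin(sqrt(6)*z/2) + C3*cos(sqrt(6)*z/2))*exp(-sqrt(2)*z/2)


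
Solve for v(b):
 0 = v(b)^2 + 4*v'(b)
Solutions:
 v(b) = 4/(C1 + b)


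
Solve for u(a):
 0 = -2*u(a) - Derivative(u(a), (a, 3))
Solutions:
 u(a) = C3*exp(-2^(1/3)*a) + (C1*sin(2^(1/3)*sqrt(3)*a/2) + C2*cos(2^(1/3)*sqrt(3)*a/2))*exp(2^(1/3)*a/2)


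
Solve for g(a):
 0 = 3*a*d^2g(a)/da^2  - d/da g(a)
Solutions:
 g(a) = C1 + C2*a^(4/3)


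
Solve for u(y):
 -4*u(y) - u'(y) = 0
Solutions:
 u(y) = C1*exp(-4*y)


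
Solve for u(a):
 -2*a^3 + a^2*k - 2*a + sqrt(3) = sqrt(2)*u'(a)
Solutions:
 u(a) = C1 - sqrt(2)*a^4/4 + sqrt(2)*a^3*k/6 - sqrt(2)*a^2/2 + sqrt(6)*a/2


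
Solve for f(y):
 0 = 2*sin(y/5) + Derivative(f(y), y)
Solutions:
 f(y) = C1 + 10*cos(y/5)


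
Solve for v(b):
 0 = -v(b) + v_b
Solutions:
 v(b) = C1*exp(b)


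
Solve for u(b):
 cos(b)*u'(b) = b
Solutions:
 u(b) = C1 + Integral(b/cos(b), b)


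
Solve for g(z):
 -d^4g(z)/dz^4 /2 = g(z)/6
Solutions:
 g(z) = (C1*sin(sqrt(2)*3^(3/4)*z/6) + C2*cos(sqrt(2)*3^(3/4)*z/6))*exp(-sqrt(2)*3^(3/4)*z/6) + (C3*sin(sqrt(2)*3^(3/4)*z/6) + C4*cos(sqrt(2)*3^(3/4)*z/6))*exp(sqrt(2)*3^(3/4)*z/6)


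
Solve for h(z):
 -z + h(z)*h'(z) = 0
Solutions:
 h(z) = -sqrt(C1 + z^2)
 h(z) = sqrt(C1 + z^2)


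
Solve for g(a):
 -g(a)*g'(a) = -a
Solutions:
 g(a) = -sqrt(C1 + a^2)
 g(a) = sqrt(C1 + a^2)


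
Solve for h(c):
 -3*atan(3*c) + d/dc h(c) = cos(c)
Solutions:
 h(c) = C1 + 3*c*atan(3*c) - log(9*c^2 + 1)/2 + sin(c)


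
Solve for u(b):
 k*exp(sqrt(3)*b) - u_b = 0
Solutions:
 u(b) = C1 + sqrt(3)*k*exp(sqrt(3)*b)/3


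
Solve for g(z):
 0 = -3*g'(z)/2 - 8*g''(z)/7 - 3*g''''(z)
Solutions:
 g(z) = C1 + C2*exp(-14^(1/3)*z*(-(1323 + sqrt(1807673))^(1/3) + 16*14^(1/3)/(1323 + sqrt(1807673))^(1/3))/84)*sin(14^(1/3)*sqrt(3)*z*(16*14^(1/3)/(1323 + sqrt(1807673))^(1/3) + (1323 + sqrt(1807673))^(1/3))/84) + C3*exp(-14^(1/3)*z*(-(1323 + sqrt(1807673))^(1/3) + 16*14^(1/3)/(1323 + sqrt(1807673))^(1/3))/84)*cos(14^(1/3)*sqrt(3)*z*(16*14^(1/3)/(1323 + sqrt(1807673))^(1/3) + (1323 + sqrt(1807673))^(1/3))/84) + C4*exp(14^(1/3)*z*(-(1323 + sqrt(1807673))^(1/3) + 16*14^(1/3)/(1323 + sqrt(1807673))^(1/3))/42)


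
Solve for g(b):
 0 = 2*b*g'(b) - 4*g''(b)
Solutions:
 g(b) = C1 + C2*erfi(b/2)


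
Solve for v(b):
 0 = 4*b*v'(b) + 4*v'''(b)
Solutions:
 v(b) = C1 + Integral(C2*airyai(-b) + C3*airybi(-b), b)


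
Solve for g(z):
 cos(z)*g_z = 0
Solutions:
 g(z) = C1


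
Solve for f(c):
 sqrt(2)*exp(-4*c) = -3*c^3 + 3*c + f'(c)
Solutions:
 f(c) = C1 + 3*c^4/4 - 3*c^2/2 - sqrt(2)*exp(-4*c)/4


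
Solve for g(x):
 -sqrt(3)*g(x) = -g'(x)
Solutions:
 g(x) = C1*exp(sqrt(3)*x)


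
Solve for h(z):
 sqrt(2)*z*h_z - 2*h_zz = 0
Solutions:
 h(z) = C1 + C2*erfi(2^(1/4)*z/2)


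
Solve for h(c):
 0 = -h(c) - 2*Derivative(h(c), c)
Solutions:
 h(c) = C1*exp(-c/2)


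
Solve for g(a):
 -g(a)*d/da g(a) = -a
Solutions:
 g(a) = -sqrt(C1 + a^2)
 g(a) = sqrt(C1 + a^2)


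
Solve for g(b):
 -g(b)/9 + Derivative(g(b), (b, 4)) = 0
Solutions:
 g(b) = C1*exp(-sqrt(3)*b/3) + C2*exp(sqrt(3)*b/3) + C3*sin(sqrt(3)*b/3) + C4*cos(sqrt(3)*b/3)


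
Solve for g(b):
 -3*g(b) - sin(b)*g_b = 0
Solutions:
 g(b) = C1*(cos(b) + 1)^(3/2)/(cos(b) - 1)^(3/2)


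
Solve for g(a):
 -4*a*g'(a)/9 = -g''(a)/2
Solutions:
 g(a) = C1 + C2*erfi(2*a/3)


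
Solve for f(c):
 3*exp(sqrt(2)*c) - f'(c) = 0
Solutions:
 f(c) = C1 + 3*sqrt(2)*exp(sqrt(2)*c)/2


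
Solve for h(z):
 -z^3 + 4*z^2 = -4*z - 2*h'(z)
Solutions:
 h(z) = C1 + z^4/8 - 2*z^3/3 - z^2


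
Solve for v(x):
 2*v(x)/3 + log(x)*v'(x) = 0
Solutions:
 v(x) = C1*exp(-2*li(x)/3)


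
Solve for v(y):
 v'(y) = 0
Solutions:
 v(y) = C1


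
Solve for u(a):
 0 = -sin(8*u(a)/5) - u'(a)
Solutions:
 a + 5*log(cos(8*u(a)/5) - 1)/16 - 5*log(cos(8*u(a)/5) + 1)/16 = C1


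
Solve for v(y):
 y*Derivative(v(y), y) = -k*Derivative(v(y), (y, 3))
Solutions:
 v(y) = C1 + Integral(C2*airyai(y*(-1/k)^(1/3)) + C3*airybi(y*(-1/k)^(1/3)), y)


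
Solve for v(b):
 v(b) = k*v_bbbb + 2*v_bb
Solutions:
 v(b) = C1*exp(-b*sqrt((-sqrt(k + 1) - 1)/k)) + C2*exp(b*sqrt((-sqrt(k + 1) - 1)/k)) + C3*exp(-b*sqrt((sqrt(k + 1) - 1)/k)) + C4*exp(b*sqrt((sqrt(k + 1) - 1)/k))


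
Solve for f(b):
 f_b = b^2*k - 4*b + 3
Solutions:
 f(b) = C1 + b^3*k/3 - 2*b^2 + 3*b


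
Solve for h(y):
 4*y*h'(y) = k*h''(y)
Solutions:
 h(y) = C1 + C2*erf(sqrt(2)*y*sqrt(-1/k))/sqrt(-1/k)


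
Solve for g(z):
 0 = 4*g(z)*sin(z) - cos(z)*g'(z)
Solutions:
 g(z) = C1/cos(z)^4


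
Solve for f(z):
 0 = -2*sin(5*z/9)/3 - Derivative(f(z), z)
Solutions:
 f(z) = C1 + 6*cos(5*z/9)/5


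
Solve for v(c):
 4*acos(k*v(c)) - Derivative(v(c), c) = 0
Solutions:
 Integral(1/acos(_y*k), (_y, v(c))) = C1 + 4*c


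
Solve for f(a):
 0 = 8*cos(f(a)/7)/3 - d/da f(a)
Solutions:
 -8*a/3 - 7*log(sin(f(a)/7) - 1)/2 + 7*log(sin(f(a)/7) + 1)/2 = C1


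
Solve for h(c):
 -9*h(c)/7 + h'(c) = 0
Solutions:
 h(c) = C1*exp(9*c/7)


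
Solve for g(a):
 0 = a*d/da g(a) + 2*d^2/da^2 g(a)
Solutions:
 g(a) = C1 + C2*erf(a/2)


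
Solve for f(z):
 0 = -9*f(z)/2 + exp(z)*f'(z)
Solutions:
 f(z) = C1*exp(-9*exp(-z)/2)


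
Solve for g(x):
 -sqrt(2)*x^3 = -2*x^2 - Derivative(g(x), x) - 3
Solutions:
 g(x) = C1 + sqrt(2)*x^4/4 - 2*x^3/3 - 3*x


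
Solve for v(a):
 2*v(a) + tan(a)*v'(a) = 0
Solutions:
 v(a) = C1/sin(a)^2


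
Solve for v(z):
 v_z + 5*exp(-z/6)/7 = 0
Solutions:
 v(z) = C1 + 30*exp(-z/6)/7


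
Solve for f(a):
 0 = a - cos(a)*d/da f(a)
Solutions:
 f(a) = C1 + Integral(a/cos(a), a)


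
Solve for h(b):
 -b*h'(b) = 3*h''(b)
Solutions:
 h(b) = C1 + C2*erf(sqrt(6)*b/6)


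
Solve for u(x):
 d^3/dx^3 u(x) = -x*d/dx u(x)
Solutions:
 u(x) = C1 + Integral(C2*airyai(-x) + C3*airybi(-x), x)


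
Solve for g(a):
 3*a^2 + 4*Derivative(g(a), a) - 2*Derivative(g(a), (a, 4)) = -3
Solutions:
 g(a) = C1 + C4*exp(2^(1/3)*a) - a^3/4 - 3*a/4 + (C2*sin(2^(1/3)*sqrt(3)*a/2) + C3*cos(2^(1/3)*sqrt(3)*a/2))*exp(-2^(1/3)*a/2)


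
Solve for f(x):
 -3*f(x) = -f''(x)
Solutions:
 f(x) = C1*exp(-sqrt(3)*x) + C2*exp(sqrt(3)*x)


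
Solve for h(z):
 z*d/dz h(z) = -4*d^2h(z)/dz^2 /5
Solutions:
 h(z) = C1 + C2*erf(sqrt(10)*z/4)


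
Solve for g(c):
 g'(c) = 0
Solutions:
 g(c) = C1


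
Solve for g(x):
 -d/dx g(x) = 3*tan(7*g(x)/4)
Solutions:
 g(x) = -4*asin(C1*exp(-21*x/4))/7 + 4*pi/7
 g(x) = 4*asin(C1*exp(-21*x/4))/7


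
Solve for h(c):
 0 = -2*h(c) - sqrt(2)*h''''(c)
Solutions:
 h(c) = (C1*sin(2^(5/8)*c/2) + C2*cos(2^(5/8)*c/2))*exp(-2^(5/8)*c/2) + (C3*sin(2^(5/8)*c/2) + C4*cos(2^(5/8)*c/2))*exp(2^(5/8)*c/2)


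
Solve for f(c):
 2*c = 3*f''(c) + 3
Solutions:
 f(c) = C1 + C2*c + c^3/9 - c^2/2


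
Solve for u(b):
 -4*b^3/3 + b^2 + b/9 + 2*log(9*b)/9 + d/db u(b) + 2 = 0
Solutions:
 u(b) = C1 + b^4/3 - b^3/3 - b^2/18 - 2*b*log(b)/9 - 16*b/9 - 4*b*log(3)/9


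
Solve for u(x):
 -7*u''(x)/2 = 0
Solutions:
 u(x) = C1 + C2*x


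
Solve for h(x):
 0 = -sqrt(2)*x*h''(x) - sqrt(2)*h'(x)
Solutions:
 h(x) = C1 + C2*log(x)


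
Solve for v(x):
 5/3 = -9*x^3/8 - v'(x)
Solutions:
 v(x) = C1 - 9*x^4/32 - 5*x/3


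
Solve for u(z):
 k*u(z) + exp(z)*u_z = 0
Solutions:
 u(z) = C1*exp(k*exp(-z))


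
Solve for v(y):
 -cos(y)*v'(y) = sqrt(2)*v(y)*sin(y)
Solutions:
 v(y) = C1*cos(y)^(sqrt(2))


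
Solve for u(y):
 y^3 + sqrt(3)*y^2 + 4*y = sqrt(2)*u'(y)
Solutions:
 u(y) = C1 + sqrt(2)*y^4/8 + sqrt(6)*y^3/6 + sqrt(2)*y^2


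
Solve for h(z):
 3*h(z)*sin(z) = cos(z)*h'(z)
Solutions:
 h(z) = C1/cos(z)^3


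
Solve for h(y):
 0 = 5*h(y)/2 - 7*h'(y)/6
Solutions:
 h(y) = C1*exp(15*y/7)


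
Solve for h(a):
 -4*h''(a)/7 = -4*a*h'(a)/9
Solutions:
 h(a) = C1 + C2*erfi(sqrt(14)*a/6)


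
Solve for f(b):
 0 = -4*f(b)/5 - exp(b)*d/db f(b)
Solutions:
 f(b) = C1*exp(4*exp(-b)/5)


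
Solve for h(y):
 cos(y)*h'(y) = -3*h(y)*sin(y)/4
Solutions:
 h(y) = C1*cos(y)^(3/4)


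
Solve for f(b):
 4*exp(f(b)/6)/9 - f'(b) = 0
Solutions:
 f(b) = 6*log(-1/(C1 + 4*b)) + 6*log(54)


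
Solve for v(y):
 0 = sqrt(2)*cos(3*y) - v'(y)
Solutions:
 v(y) = C1 + sqrt(2)*sin(3*y)/3


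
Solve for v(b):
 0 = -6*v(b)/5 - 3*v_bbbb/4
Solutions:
 v(b) = (C1*sin(2^(1/4)*5^(3/4)*b/5) + C2*cos(2^(1/4)*5^(3/4)*b/5))*exp(-2^(1/4)*5^(3/4)*b/5) + (C3*sin(2^(1/4)*5^(3/4)*b/5) + C4*cos(2^(1/4)*5^(3/4)*b/5))*exp(2^(1/4)*5^(3/4)*b/5)


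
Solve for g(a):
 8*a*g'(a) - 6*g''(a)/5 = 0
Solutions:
 g(a) = C1 + C2*erfi(sqrt(30)*a/3)


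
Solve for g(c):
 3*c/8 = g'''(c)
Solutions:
 g(c) = C1 + C2*c + C3*c^2 + c^4/64


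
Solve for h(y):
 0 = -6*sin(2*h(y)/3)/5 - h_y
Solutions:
 6*y/5 + 3*log(cos(2*h(y)/3) - 1)/4 - 3*log(cos(2*h(y)/3) + 1)/4 = C1


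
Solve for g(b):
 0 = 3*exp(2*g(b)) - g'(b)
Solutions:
 g(b) = log(-sqrt(-1/(C1 + 3*b))) - log(2)/2
 g(b) = log(-1/(C1 + 3*b))/2 - log(2)/2


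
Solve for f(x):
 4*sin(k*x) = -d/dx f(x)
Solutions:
 f(x) = C1 + 4*cos(k*x)/k


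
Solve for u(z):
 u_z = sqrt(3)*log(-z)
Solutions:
 u(z) = C1 + sqrt(3)*z*log(-z) - sqrt(3)*z


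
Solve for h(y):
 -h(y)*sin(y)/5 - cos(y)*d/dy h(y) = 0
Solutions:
 h(y) = C1*cos(y)^(1/5)


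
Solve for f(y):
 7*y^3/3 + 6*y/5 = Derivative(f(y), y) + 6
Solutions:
 f(y) = C1 + 7*y^4/12 + 3*y^2/5 - 6*y


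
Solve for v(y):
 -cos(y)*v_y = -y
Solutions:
 v(y) = C1 + Integral(y/cos(y), y)


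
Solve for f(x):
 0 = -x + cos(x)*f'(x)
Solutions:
 f(x) = C1 + Integral(x/cos(x), x)


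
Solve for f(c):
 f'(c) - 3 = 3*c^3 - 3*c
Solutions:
 f(c) = C1 + 3*c^4/4 - 3*c^2/2 + 3*c


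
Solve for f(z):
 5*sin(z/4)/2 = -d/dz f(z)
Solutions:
 f(z) = C1 + 10*cos(z/4)


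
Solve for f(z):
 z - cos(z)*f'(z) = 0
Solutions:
 f(z) = C1 + Integral(z/cos(z), z)


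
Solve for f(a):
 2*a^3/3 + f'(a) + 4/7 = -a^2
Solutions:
 f(a) = C1 - a^4/6 - a^3/3 - 4*a/7


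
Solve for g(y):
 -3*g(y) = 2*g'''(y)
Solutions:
 g(y) = C3*exp(-2^(2/3)*3^(1/3)*y/2) + (C1*sin(2^(2/3)*3^(5/6)*y/4) + C2*cos(2^(2/3)*3^(5/6)*y/4))*exp(2^(2/3)*3^(1/3)*y/4)


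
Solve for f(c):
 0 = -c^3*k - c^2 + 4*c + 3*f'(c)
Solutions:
 f(c) = C1 + c^4*k/12 + c^3/9 - 2*c^2/3


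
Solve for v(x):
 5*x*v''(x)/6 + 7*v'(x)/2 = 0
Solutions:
 v(x) = C1 + C2/x^(16/5)


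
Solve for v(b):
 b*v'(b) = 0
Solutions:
 v(b) = C1


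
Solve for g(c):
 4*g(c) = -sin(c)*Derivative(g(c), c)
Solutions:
 g(c) = C1*(cos(c)^2 + 2*cos(c) + 1)/(cos(c)^2 - 2*cos(c) + 1)


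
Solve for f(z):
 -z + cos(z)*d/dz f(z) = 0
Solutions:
 f(z) = C1 + Integral(z/cos(z), z)


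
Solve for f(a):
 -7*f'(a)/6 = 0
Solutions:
 f(a) = C1


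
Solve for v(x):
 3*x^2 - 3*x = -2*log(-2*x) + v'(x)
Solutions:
 v(x) = C1 + x^3 - 3*x^2/2 + 2*x*log(-x) + 2*x*(-1 + log(2))


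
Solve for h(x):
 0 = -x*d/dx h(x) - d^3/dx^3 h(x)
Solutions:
 h(x) = C1 + Integral(C2*airyai(-x) + C3*airybi(-x), x)


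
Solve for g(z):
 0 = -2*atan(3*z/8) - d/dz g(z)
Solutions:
 g(z) = C1 - 2*z*atan(3*z/8) + 8*log(9*z^2 + 64)/3


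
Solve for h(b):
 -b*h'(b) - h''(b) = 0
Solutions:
 h(b) = C1 + C2*erf(sqrt(2)*b/2)


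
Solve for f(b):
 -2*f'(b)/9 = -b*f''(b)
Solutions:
 f(b) = C1 + C2*b^(11/9)


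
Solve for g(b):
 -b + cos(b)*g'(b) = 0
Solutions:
 g(b) = C1 + Integral(b/cos(b), b)


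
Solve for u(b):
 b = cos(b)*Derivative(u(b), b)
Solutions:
 u(b) = C1 + Integral(b/cos(b), b)


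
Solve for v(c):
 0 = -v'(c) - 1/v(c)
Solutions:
 v(c) = -sqrt(C1 - 2*c)
 v(c) = sqrt(C1 - 2*c)


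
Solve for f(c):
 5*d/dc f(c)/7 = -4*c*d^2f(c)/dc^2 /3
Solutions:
 f(c) = C1 + C2*c^(13/28)


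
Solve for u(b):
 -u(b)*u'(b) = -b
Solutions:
 u(b) = -sqrt(C1 + b^2)
 u(b) = sqrt(C1 + b^2)


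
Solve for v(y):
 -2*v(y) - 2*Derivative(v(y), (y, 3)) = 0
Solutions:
 v(y) = C3*exp(-y) + (C1*sin(sqrt(3)*y/2) + C2*cos(sqrt(3)*y/2))*exp(y/2)


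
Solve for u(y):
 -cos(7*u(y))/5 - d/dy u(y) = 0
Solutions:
 y/5 - log(sin(7*u(y)) - 1)/14 + log(sin(7*u(y)) + 1)/14 = C1


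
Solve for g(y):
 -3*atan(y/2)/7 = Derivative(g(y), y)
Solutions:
 g(y) = C1 - 3*y*atan(y/2)/7 + 3*log(y^2 + 4)/7


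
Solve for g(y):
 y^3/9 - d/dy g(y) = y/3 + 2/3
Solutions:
 g(y) = C1 + y^4/36 - y^2/6 - 2*y/3


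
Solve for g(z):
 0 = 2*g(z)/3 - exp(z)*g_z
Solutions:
 g(z) = C1*exp(-2*exp(-z)/3)


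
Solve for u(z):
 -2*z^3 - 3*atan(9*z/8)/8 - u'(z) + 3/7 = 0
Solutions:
 u(z) = C1 - z^4/2 - 3*z*atan(9*z/8)/8 + 3*z/7 + log(81*z^2 + 64)/6


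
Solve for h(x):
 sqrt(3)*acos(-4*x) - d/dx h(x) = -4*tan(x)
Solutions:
 h(x) = C1 + sqrt(3)*(x*acos(-4*x) + sqrt(1 - 16*x^2)/4) - 4*log(cos(x))


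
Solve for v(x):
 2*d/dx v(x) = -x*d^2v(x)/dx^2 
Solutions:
 v(x) = C1 + C2/x


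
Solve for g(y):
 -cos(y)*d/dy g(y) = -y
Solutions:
 g(y) = C1 + Integral(y/cos(y), y)


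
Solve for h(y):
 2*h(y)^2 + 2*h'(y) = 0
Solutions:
 h(y) = 1/(C1 + y)


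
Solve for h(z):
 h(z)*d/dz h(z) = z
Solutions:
 h(z) = -sqrt(C1 + z^2)
 h(z) = sqrt(C1 + z^2)


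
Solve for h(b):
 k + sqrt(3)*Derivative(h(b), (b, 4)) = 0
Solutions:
 h(b) = C1 + C2*b + C3*b^2 + C4*b^3 - sqrt(3)*b^4*k/72


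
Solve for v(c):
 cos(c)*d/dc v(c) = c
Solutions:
 v(c) = C1 + Integral(c/cos(c), c)


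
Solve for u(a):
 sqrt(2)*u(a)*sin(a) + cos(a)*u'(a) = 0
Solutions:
 u(a) = C1*cos(a)^(sqrt(2))


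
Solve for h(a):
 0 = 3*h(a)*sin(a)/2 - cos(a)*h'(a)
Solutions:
 h(a) = C1/cos(a)^(3/2)


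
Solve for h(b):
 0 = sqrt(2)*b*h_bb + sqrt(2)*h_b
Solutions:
 h(b) = C1 + C2*log(b)


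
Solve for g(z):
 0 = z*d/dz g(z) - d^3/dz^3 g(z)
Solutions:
 g(z) = C1 + Integral(C2*airyai(z) + C3*airybi(z), z)


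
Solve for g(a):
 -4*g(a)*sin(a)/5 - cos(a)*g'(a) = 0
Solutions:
 g(a) = C1*cos(a)^(4/5)


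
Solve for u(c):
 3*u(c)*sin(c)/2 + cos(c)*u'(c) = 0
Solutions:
 u(c) = C1*cos(c)^(3/2)


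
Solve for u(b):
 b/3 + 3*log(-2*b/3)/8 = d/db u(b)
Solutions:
 u(b) = C1 + b^2/6 + 3*b*log(-b)/8 + 3*b*(-log(3) - 1 + log(2))/8


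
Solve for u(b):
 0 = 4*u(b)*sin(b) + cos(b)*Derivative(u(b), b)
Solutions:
 u(b) = C1*cos(b)^4


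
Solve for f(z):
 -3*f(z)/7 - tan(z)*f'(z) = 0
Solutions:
 f(z) = C1/sin(z)^(3/7)


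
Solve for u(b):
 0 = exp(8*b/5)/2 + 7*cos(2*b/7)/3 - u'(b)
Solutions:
 u(b) = C1 + 5*exp(8*b/5)/16 + 49*sin(2*b/7)/6


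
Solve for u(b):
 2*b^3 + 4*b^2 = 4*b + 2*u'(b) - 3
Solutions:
 u(b) = C1 + b^4/4 + 2*b^3/3 - b^2 + 3*b/2


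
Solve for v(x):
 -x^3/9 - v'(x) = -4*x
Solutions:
 v(x) = C1 - x^4/36 + 2*x^2


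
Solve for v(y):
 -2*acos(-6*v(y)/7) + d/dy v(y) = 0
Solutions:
 Integral(1/acos(-6*_y/7), (_y, v(y))) = C1 + 2*y


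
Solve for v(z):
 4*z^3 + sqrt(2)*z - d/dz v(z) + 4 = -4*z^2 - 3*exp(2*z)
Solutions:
 v(z) = C1 + z^4 + 4*z^3/3 + sqrt(2)*z^2/2 + 4*z + 3*exp(2*z)/2


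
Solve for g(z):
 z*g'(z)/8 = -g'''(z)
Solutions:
 g(z) = C1 + Integral(C2*airyai(-z/2) + C3*airybi(-z/2), z)


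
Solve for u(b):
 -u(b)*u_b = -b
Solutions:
 u(b) = -sqrt(C1 + b^2)
 u(b) = sqrt(C1 + b^2)


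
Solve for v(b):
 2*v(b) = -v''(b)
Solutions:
 v(b) = C1*sin(sqrt(2)*b) + C2*cos(sqrt(2)*b)


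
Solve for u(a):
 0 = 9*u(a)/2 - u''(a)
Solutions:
 u(a) = C1*exp(-3*sqrt(2)*a/2) + C2*exp(3*sqrt(2)*a/2)


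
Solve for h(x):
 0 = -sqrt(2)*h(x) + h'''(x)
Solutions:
 h(x) = C3*exp(2^(1/6)*x) + (C1*sin(2^(1/6)*sqrt(3)*x/2) + C2*cos(2^(1/6)*sqrt(3)*x/2))*exp(-2^(1/6)*x/2)


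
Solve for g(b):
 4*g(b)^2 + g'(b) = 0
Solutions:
 g(b) = 1/(C1 + 4*b)


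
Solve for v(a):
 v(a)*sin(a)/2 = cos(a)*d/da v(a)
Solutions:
 v(a) = C1/sqrt(cos(a))


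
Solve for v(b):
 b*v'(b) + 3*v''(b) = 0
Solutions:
 v(b) = C1 + C2*erf(sqrt(6)*b/6)


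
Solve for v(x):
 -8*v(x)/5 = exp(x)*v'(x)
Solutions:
 v(x) = C1*exp(8*exp(-x)/5)


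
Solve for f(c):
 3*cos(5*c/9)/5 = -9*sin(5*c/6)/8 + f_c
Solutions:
 f(c) = C1 + 27*sin(5*c/9)/25 - 27*cos(5*c/6)/20


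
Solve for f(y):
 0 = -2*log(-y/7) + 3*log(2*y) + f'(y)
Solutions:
 f(y) = C1 - y*log(y) + y*(-log(392) + 1 + 2*I*pi)


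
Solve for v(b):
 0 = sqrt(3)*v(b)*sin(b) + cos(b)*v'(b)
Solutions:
 v(b) = C1*cos(b)^(sqrt(3))


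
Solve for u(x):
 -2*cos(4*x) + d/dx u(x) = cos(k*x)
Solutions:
 u(x) = C1 + sin(4*x)/2 + sin(k*x)/k


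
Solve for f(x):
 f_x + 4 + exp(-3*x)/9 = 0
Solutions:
 f(x) = C1 - 4*x + exp(-3*x)/27


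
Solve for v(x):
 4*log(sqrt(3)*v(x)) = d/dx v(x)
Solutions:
 -Integral(1/(2*log(_y) + log(3)), (_y, v(x)))/2 = C1 - x


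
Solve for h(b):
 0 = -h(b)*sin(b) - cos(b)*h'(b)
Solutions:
 h(b) = C1*cos(b)


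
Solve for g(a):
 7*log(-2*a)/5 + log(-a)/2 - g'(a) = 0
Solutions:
 g(a) = C1 + 19*a*log(-a)/10 + a*(-19 + 14*log(2))/10


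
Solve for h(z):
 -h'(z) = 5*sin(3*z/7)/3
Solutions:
 h(z) = C1 + 35*cos(3*z/7)/9


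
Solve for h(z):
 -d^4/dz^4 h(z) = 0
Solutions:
 h(z) = C1 + C2*z + C3*z^2 + C4*z^3


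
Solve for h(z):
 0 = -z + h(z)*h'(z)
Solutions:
 h(z) = -sqrt(C1 + z^2)
 h(z) = sqrt(C1 + z^2)


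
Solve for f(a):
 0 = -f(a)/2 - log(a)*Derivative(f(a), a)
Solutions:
 f(a) = C1*exp(-li(a)/2)


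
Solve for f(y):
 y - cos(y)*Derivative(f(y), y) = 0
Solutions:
 f(y) = C1 + Integral(y/cos(y), y)


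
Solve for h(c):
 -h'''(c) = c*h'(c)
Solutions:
 h(c) = C1 + Integral(C2*airyai(-c) + C3*airybi(-c), c)


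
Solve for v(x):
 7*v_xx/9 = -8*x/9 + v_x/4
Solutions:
 v(x) = C1 + C2*exp(9*x/28) + 16*x^2/9 + 896*x/81


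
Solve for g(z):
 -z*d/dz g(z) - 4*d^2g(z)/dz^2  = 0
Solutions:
 g(z) = C1 + C2*erf(sqrt(2)*z/4)


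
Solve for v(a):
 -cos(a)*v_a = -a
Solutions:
 v(a) = C1 + Integral(a/cos(a), a)


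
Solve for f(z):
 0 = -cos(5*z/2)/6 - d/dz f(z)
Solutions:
 f(z) = C1 - sin(5*z/2)/15


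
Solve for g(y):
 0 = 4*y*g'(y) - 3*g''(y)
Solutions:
 g(y) = C1 + C2*erfi(sqrt(6)*y/3)


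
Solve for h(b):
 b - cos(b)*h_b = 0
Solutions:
 h(b) = C1 + Integral(b/cos(b), b)


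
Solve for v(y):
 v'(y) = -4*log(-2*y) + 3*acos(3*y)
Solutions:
 v(y) = C1 - 4*y*log(-y) + 3*y*acos(3*y) - 4*y*log(2) + 4*y - sqrt(1 - 9*y^2)


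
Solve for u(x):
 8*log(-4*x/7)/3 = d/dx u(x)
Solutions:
 u(x) = C1 + 8*x*log(-x)/3 + 8*x*(-log(7) - 1 + 2*log(2))/3


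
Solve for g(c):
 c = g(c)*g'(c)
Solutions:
 g(c) = -sqrt(C1 + c^2)
 g(c) = sqrt(C1 + c^2)


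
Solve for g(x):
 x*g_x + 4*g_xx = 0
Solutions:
 g(x) = C1 + C2*erf(sqrt(2)*x/4)


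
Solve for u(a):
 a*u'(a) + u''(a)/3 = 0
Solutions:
 u(a) = C1 + C2*erf(sqrt(6)*a/2)


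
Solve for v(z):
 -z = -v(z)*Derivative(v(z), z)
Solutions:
 v(z) = -sqrt(C1 + z^2)
 v(z) = sqrt(C1 + z^2)


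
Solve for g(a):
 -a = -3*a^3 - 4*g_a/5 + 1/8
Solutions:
 g(a) = C1 - 15*a^4/16 + 5*a^2/8 + 5*a/32


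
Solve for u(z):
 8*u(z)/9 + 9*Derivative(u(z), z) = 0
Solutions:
 u(z) = C1*exp(-8*z/81)


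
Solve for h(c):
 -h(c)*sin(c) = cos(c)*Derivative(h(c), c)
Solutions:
 h(c) = C1*cos(c)


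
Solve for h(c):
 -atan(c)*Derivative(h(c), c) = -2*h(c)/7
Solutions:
 h(c) = C1*exp(2*Integral(1/atan(c), c)/7)


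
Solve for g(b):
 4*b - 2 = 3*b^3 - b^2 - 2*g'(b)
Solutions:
 g(b) = C1 + 3*b^4/8 - b^3/6 - b^2 + b


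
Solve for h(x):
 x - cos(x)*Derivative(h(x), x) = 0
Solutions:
 h(x) = C1 + Integral(x/cos(x), x)


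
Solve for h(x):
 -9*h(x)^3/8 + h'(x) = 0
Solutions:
 h(x) = -2*sqrt(-1/(C1 + 9*x))
 h(x) = 2*sqrt(-1/(C1 + 9*x))


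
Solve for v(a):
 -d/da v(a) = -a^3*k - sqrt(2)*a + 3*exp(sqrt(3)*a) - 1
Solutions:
 v(a) = C1 + a^4*k/4 + sqrt(2)*a^2/2 + a - sqrt(3)*exp(sqrt(3)*a)


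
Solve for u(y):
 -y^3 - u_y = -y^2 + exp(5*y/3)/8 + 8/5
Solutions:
 u(y) = C1 - y^4/4 + y^3/3 - 8*y/5 - 3*exp(5*y/3)/40


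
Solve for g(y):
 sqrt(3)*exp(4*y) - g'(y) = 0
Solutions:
 g(y) = C1 + sqrt(3)*exp(4*y)/4


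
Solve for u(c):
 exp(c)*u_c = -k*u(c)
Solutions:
 u(c) = C1*exp(k*exp(-c))


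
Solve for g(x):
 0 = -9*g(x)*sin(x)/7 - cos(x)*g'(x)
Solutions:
 g(x) = C1*cos(x)^(9/7)


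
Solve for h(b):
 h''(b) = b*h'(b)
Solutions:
 h(b) = C1 + C2*erfi(sqrt(2)*b/2)


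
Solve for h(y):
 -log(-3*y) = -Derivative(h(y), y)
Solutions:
 h(y) = C1 + y*log(-y) + y*(-1 + log(3))


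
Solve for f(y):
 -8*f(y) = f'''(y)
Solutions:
 f(y) = C3*exp(-2*y) + (C1*sin(sqrt(3)*y) + C2*cos(sqrt(3)*y))*exp(y)


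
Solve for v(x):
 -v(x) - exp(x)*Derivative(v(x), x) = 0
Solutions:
 v(x) = C1*exp(exp(-x))


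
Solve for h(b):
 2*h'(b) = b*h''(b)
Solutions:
 h(b) = C1 + C2*b^3


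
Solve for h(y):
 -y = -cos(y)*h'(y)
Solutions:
 h(y) = C1 + Integral(y/cos(y), y)


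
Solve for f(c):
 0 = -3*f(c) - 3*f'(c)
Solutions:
 f(c) = C1*exp(-c)


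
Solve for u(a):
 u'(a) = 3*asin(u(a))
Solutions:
 Integral(1/asin(_y), (_y, u(a))) = C1 + 3*a


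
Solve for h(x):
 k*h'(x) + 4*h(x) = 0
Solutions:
 h(x) = C1*exp(-4*x/k)


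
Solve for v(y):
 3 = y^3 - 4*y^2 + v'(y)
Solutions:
 v(y) = C1 - y^4/4 + 4*y^3/3 + 3*y


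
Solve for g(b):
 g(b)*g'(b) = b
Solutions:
 g(b) = -sqrt(C1 + b^2)
 g(b) = sqrt(C1 + b^2)


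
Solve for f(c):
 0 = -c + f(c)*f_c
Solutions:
 f(c) = -sqrt(C1 + c^2)
 f(c) = sqrt(C1 + c^2)


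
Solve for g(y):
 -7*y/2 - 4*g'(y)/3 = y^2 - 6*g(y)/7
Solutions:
 g(y) = C1*exp(9*y/14) + 7*y^2/6 + 833*y/108 + 5831/486


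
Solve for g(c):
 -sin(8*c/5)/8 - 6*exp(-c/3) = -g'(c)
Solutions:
 g(c) = C1 - 5*cos(8*c/5)/64 - 18*exp(-c/3)


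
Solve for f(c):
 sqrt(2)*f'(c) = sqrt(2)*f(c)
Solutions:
 f(c) = C1*exp(c)


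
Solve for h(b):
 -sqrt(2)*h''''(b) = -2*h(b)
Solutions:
 h(b) = C1*exp(-2^(1/8)*b) + C2*exp(2^(1/8)*b) + C3*sin(2^(1/8)*b) + C4*cos(2^(1/8)*b)


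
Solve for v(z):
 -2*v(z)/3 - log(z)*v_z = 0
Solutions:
 v(z) = C1*exp(-2*li(z)/3)


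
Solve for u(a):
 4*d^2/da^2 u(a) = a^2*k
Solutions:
 u(a) = C1 + C2*a + a^4*k/48


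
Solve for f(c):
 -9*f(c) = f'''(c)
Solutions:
 f(c) = C3*exp(-3^(2/3)*c) + (C1*sin(3*3^(1/6)*c/2) + C2*cos(3*3^(1/6)*c/2))*exp(3^(2/3)*c/2)


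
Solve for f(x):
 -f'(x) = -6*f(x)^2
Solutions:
 f(x) = -1/(C1 + 6*x)


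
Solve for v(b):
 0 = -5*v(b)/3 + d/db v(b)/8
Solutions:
 v(b) = C1*exp(40*b/3)


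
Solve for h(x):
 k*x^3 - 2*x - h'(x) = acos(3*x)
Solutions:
 h(x) = C1 + k*x^4/4 - x^2 - x*acos(3*x) + sqrt(1 - 9*x^2)/3


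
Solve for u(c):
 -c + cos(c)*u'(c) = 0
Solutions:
 u(c) = C1 + Integral(c/cos(c), c)
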